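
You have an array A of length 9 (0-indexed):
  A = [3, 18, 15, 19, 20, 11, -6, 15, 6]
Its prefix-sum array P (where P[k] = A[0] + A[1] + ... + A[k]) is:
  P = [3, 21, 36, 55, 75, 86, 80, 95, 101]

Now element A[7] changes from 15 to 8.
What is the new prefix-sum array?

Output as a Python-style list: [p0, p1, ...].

Change: A[7] 15 -> 8, delta = -7
P[k] for k < 7: unchanged (A[7] not included)
P[k] for k >= 7: shift by delta = -7
  P[0] = 3 + 0 = 3
  P[1] = 21 + 0 = 21
  P[2] = 36 + 0 = 36
  P[3] = 55 + 0 = 55
  P[4] = 75 + 0 = 75
  P[5] = 86 + 0 = 86
  P[6] = 80 + 0 = 80
  P[7] = 95 + -7 = 88
  P[8] = 101 + -7 = 94

Answer: [3, 21, 36, 55, 75, 86, 80, 88, 94]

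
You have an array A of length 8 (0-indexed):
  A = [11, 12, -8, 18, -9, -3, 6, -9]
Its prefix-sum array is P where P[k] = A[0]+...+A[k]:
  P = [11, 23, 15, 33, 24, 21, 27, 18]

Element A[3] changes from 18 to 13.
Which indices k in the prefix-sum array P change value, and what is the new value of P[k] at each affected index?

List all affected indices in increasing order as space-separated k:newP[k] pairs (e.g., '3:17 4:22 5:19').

Answer: 3:28 4:19 5:16 6:22 7:13

Derivation:
P[k] = A[0] + ... + A[k]
P[k] includes A[3] iff k >= 3
Affected indices: 3, 4, ..., 7; delta = -5
  P[3]: 33 + -5 = 28
  P[4]: 24 + -5 = 19
  P[5]: 21 + -5 = 16
  P[6]: 27 + -5 = 22
  P[7]: 18 + -5 = 13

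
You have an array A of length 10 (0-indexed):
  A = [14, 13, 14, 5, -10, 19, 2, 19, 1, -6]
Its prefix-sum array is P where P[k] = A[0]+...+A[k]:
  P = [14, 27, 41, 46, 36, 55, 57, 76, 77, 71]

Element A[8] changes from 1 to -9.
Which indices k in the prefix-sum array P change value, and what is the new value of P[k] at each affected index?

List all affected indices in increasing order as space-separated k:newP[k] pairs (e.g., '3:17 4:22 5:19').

Answer: 8:67 9:61

Derivation:
P[k] = A[0] + ... + A[k]
P[k] includes A[8] iff k >= 8
Affected indices: 8, 9, ..., 9; delta = -10
  P[8]: 77 + -10 = 67
  P[9]: 71 + -10 = 61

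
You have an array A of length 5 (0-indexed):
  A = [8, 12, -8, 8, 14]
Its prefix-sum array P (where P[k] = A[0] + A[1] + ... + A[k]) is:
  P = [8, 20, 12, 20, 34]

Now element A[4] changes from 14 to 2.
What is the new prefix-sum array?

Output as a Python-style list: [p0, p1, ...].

Change: A[4] 14 -> 2, delta = -12
P[k] for k < 4: unchanged (A[4] not included)
P[k] for k >= 4: shift by delta = -12
  P[0] = 8 + 0 = 8
  P[1] = 20 + 0 = 20
  P[2] = 12 + 0 = 12
  P[3] = 20 + 0 = 20
  P[4] = 34 + -12 = 22

Answer: [8, 20, 12, 20, 22]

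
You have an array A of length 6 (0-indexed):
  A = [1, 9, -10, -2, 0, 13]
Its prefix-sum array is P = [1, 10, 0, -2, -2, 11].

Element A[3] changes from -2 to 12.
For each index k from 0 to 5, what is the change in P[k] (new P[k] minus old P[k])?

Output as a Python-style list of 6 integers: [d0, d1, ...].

Answer: [0, 0, 0, 14, 14, 14]

Derivation:
Element change: A[3] -2 -> 12, delta = 14
For k < 3: P[k] unchanged, delta_P[k] = 0
For k >= 3: P[k] shifts by exactly 14
Delta array: [0, 0, 0, 14, 14, 14]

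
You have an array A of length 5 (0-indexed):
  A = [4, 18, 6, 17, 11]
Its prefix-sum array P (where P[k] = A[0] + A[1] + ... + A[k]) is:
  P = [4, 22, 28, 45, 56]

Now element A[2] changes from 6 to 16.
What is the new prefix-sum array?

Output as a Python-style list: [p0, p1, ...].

Answer: [4, 22, 38, 55, 66]

Derivation:
Change: A[2] 6 -> 16, delta = 10
P[k] for k < 2: unchanged (A[2] not included)
P[k] for k >= 2: shift by delta = 10
  P[0] = 4 + 0 = 4
  P[1] = 22 + 0 = 22
  P[2] = 28 + 10 = 38
  P[3] = 45 + 10 = 55
  P[4] = 56 + 10 = 66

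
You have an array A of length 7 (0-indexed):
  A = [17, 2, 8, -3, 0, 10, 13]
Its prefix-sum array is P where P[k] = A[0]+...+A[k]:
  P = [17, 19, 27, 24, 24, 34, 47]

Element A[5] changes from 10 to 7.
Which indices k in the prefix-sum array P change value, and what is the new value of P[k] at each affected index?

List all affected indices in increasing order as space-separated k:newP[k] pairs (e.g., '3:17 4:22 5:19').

P[k] = A[0] + ... + A[k]
P[k] includes A[5] iff k >= 5
Affected indices: 5, 6, ..., 6; delta = -3
  P[5]: 34 + -3 = 31
  P[6]: 47 + -3 = 44

Answer: 5:31 6:44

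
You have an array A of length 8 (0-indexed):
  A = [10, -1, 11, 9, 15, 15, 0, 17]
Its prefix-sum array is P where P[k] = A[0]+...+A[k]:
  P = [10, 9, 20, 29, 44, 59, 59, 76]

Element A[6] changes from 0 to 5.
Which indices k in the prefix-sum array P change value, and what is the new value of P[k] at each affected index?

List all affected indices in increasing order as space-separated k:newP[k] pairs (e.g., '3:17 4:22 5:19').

P[k] = A[0] + ... + A[k]
P[k] includes A[6] iff k >= 6
Affected indices: 6, 7, ..., 7; delta = 5
  P[6]: 59 + 5 = 64
  P[7]: 76 + 5 = 81

Answer: 6:64 7:81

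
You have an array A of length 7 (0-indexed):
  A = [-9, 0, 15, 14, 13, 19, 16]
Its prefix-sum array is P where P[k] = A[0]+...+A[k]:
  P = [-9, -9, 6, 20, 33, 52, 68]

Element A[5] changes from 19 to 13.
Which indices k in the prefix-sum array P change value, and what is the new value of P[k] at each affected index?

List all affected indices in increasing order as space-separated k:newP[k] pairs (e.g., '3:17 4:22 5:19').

P[k] = A[0] + ... + A[k]
P[k] includes A[5] iff k >= 5
Affected indices: 5, 6, ..., 6; delta = -6
  P[5]: 52 + -6 = 46
  P[6]: 68 + -6 = 62

Answer: 5:46 6:62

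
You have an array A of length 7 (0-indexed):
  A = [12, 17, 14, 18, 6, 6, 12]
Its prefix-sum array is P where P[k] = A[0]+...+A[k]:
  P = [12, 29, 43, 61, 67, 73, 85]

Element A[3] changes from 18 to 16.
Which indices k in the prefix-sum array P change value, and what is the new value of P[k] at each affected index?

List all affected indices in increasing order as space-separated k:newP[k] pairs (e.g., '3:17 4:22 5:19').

P[k] = A[0] + ... + A[k]
P[k] includes A[3] iff k >= 3
Affected indices: 3, 4, ..., 6; delta = -2
  P[3]: 61 + -2 = 59
  P[4]: 67 + -2 = 65
  P[5]: 73 + -2 = 71
  P[6]: 85 + -2 = 83

Answer: 3:59 4:65 5:71 6:83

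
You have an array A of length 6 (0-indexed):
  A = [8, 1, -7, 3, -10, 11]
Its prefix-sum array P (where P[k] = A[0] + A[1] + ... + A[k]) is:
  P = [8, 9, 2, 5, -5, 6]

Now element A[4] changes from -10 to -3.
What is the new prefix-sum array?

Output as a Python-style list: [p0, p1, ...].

Change: A[4] -10 -> -3, delta = 7
P[k] for k < 4: unchanged (A[4] not included)
P[k] for k >= 4: shift by delta = 7
  P[0] = 8 + 0 = 8
  P[1] = 9 + 0 = 9
  P[2] = 2 + 0 = 2
  P[3] = 5 + 0 = 5
  P[4] = -5 + 7 = 2
  P[5] = 6 + 7 = 13

Answer: [8, 9, 2, 5, 2, 13]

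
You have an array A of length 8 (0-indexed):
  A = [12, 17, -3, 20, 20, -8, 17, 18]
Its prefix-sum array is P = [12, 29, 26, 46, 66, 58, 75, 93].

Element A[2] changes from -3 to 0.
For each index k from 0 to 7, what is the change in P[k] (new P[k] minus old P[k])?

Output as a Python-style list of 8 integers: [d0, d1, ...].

Element change: A[2] -3 -> 0, delta = 3
For k < 2: P[k] unchanged, delta_P[k] = 0
For k >= 2: P[k] shifts by exactly 3
Delta array: [0, 0, 3, 3, 3, 3, 3, 3]

Answer: [0, 0, 3, 3, 3, 3, 3, 3]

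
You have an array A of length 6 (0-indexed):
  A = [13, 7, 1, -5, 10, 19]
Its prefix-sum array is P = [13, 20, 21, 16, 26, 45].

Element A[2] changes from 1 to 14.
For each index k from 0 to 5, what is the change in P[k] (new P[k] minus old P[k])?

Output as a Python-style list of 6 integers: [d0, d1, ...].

Answer: [0, 0, 13, 13, 13, 13]

Derivation:
Element change: A[2] 1 -> 14, delta = 13
For k < 2: P[k] unchanged, delta_P[k] = 0
For k >= 2: P[k] shifts by exactly 13
Delta array: [0, 0, 13, 13, 13, 13]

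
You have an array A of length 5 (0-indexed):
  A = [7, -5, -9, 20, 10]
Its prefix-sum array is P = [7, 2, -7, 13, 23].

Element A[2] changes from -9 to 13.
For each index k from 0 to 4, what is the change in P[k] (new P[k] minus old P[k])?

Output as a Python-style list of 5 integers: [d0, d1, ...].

Element change: A[2] -9 -> 13, delta = 22
For k < 2: P[k] unchanged, delta_P[k] = 0
For k >= 2: P[k] shifts by exactly 22
Delta array: [0, 0, 22, 22, 22]

Answer: [0, 0, 22, 22, 22]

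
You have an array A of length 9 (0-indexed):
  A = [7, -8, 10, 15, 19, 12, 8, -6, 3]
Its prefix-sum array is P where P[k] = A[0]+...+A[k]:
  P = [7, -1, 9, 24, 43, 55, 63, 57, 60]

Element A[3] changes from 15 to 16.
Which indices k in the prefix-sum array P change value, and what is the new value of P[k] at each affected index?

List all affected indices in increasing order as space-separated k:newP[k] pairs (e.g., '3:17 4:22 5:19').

Answer: 3:25 4:44 5:56 6:64 7:58 8:61

Derivation:
P[k] = A[0] + ... + A[k]
P[k] includes A[3] iff k >= 3
Affected indices: 3, 4, ..., 8; delta = 1
  P[3]: 24 + 1 = 25
  P[4]: 43 + 1 = 44
  P[5]: 55 + 1 = 56
  P[6]: 63 + 1 = 64
  P[7]: 57 + 1 = 58
  P[8]: 60 + 1 = 61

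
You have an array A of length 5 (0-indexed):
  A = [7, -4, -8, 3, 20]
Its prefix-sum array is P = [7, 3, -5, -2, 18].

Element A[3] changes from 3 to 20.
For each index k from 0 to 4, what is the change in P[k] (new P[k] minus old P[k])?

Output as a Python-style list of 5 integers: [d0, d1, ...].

Element change: A[3] 3 -> 20, delta = 17
For k < 3: P[k] unchanged, delta_P[k] = 0
For k >= 3: P[k] shifts by exactly 17
Delta array: [0, 0, 0, 17, 17]

Answer: [0, 0, 0, 17, 17]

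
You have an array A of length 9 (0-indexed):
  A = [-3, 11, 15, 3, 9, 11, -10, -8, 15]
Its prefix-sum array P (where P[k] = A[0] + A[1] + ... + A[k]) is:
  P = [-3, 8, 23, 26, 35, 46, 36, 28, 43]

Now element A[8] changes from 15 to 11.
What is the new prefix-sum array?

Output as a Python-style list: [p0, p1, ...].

Change: A[8] 15 -> 11, delta = -4
P[k] for k < 8: unchanged (A[8] not included)
P[k] for k >= 8: shift by delta = -4
  P[0] = -3 + 0 = -3
  P[1] = 8 + 0 = 8
  P[2] = 23 + 0 = 23
  P[3] = 26 + 0 = 26
  P[4] = 35 + 0 = 35
  P[5] = 46 + 0 = 46
  P[6] = 36 + 0 = 36
  P[7] = 28 + 0 = 28
  P[8] = 43 + -4 = 39

Answer: [-3, 8, 23, 26, 35, 46, 36, 28, 39]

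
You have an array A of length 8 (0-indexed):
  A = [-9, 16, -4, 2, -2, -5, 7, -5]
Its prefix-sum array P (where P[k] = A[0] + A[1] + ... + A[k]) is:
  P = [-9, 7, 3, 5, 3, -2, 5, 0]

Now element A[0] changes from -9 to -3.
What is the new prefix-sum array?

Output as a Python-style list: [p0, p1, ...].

Change: A[0] -9 -> -3, delta = 6
P[k] for k < 0: unchanged (A[0] not included)
P[k] for k >= 0: shift by delta = 6
  P[0] = -9 + 6 = -3
  P[1] = 7 + 6 = 13
  P[2] = 3 + 6 = 9
  P[3] = 5 + 6 = 11
  P[4] = 3 + 6 = 9
  P[5] = -2 + 6 = 4
  P[6] = 5 + 6 = 11
  P[7] = 0 + 6 = 6

Answer: [-3, 13, 9, 11, 9, 4, 11, 6]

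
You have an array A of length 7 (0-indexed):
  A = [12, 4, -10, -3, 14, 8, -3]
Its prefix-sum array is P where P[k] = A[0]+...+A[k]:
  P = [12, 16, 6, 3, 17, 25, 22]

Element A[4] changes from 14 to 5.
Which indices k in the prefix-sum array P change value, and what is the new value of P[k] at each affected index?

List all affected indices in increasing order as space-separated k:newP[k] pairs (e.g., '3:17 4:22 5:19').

Answer: 4:8 5:16 6:13

Derivation:
P[k] = A[0] + ... + A[k]
P[k] includes A[4] iff k >= 4
Affected indices: 4, 5, ..., 6; delta = -9
  P[4]: 17 + -9 = 8
  P[5]: 25 + -9 = 16
  P[6]: 22 + -9 = 13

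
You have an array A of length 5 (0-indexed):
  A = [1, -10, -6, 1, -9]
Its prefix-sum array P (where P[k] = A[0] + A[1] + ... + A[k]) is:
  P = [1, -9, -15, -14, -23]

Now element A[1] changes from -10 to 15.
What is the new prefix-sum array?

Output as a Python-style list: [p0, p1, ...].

Change: A[1] -10 -> 15, delta = 25
P[k] for k < 1: unchanged (A[1] not included)
P[k] for k >= 1: shift by delta = 25
  P[0] = 1 + 0 = 1
  P[1] = -9 + 25 = 16
  P[2] = -15 + 25 = 10
  P[3] = -14 + 25 = 11
  P[4] = -23 + 25 = 2

Answer: [1, 16, 10, 11, 2]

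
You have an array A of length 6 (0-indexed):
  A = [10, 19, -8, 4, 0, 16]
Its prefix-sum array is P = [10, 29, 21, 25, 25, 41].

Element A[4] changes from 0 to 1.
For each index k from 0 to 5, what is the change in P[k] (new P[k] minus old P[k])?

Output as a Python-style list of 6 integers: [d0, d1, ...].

Answer: [0, 0, 0, 0, 1, 1]

Derivation:
Element change: A[4] 0 -> 1, delta = 1
For k < 4: P[k] unchanged, delta_P[k] = 0
For k >= 4: P[k] shifts by exactly 1
Delta array: [0, 0, 0, 0, 1, 1]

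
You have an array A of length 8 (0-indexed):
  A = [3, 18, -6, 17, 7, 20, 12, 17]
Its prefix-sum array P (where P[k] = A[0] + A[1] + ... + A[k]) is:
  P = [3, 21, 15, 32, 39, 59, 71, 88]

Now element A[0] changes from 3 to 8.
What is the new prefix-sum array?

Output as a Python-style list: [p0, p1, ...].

Answer: [8, 26, 20, 37, 44, 64, 76, 93]

Derivation:
Change: A[0] 3 -> 8, delta = 5
P[k] for k < 0: unchanged (A[0] not included)
P[k] for k >= 0: shift by delta = 5
  P[0] = 3 + 5 = 8
  P[1] = 21 + 5 = 26
  P[2] = 15 + 5 = 20
  P[3] = 32 + 5 = 37
  P[4] = 39 + 5 = 44
  P[5] = 59 + 5 = 64
  P[6] = 71 + 5 = 76
  P[7] = 88 + 5 = 93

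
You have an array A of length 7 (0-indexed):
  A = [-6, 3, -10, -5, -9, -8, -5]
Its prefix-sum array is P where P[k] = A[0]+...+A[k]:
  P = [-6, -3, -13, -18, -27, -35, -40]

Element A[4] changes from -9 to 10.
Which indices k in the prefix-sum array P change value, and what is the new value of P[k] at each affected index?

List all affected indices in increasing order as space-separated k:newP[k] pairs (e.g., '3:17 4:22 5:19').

Answer: 4:-8 5:-16 6:-21

Derivation:
P[k] = A[0] + ... + A[k]
P[k] includes A[4] iff k >= 4
Affected indices: 4, 5, ..., 6; delta = 19
  P[4]: -27 + 19 = -8
  P[5]: -35 + 19 = -16
  P[6]: -40 + 19 = -21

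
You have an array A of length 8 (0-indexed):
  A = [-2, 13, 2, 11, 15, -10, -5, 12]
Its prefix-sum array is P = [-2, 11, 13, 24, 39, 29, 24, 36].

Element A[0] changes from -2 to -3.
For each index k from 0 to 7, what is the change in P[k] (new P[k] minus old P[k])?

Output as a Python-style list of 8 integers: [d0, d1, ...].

Element change: A[0] -2 -> -3, delta = -1
For k < 0: P[k] unchanged, delta_P[k] = 0
For k >= 0: P[k] shifts by exactly -1
Delta array: [-1, -1, -1, -1, -1, -1, -1, -1]

Answer: [-1, -1, -1, -1, -1, -1, -1, -1]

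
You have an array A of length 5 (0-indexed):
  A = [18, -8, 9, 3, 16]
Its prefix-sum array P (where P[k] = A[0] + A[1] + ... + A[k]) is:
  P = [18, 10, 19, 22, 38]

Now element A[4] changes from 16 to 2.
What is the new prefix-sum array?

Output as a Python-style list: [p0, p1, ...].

Change: A[4] 16 -> 2, delta = -14
P[k] for k < 4: unchanged (A[4] not included)
P[k] for k >= 4: shift by delta = -14
  P[0] = 18 + 0 = 18
  P[1] = 10 + 0 = 10
  P[2] = 19 + 0 = 19
  P[3] = 22 + 0 = 22
  P[4] = 38 + -14 = 24

Answer: [18, 10, 19, 22, 24]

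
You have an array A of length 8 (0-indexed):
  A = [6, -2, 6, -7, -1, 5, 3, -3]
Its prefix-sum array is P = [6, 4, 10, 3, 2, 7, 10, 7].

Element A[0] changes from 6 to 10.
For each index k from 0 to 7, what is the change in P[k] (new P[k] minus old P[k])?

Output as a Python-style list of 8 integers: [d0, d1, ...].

Element change: A[0] 6 -> 10, delta = 4
For k < 0: P[k] unchanged, delta_P[k] = 0
For k >= 0: P[k] shifts by exactly 4
Delta array: [4, 4, 4, 4, 4, 4, 4, 4]

Answer: [4, 4, 4, 4, 4, 4, 4, 4]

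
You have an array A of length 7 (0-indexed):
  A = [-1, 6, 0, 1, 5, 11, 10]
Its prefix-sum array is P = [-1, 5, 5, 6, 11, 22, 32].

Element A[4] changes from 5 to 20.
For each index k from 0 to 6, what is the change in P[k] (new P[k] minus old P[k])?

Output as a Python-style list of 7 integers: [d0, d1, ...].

Answer: [0, 0, 0, 0, 15, 15, 15]

Derivation:
Element change: A[4] 5 -> 20, delta = 15
For k < 4: P[k] unchanged, delta_P[k] = 0
For k >= 4: P[k] shifts by exactly 15
Delta array: [0, 0, 0, 0, 15, 15, 15]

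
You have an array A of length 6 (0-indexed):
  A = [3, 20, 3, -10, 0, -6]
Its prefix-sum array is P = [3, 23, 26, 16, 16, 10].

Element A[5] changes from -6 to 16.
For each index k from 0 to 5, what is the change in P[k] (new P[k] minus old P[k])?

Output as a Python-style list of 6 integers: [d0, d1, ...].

Answer: [0, 0, 0, 0, 0, 22]

Derivation:
Element change: A[5] -6 -> 16, delta = 22
For k < 5: P[k] unchanged, delta_P[k] = 0
For k >= 5: P[k] shifts by exactly 22
Delta array: [0, 0, 0, 0, 0, 22]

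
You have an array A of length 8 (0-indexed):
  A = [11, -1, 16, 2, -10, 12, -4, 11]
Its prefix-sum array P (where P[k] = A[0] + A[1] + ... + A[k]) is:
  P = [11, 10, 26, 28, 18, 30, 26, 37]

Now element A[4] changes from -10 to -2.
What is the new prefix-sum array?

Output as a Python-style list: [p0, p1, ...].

Change: A[4] -10 -> -2, delta = 8
P[k] for k < 4: unchanged (A[4] not included)
P[k] for k >= 4: shift by delta = 8
  P[0] = 11 + 0 = 11
  P[1] = 10 + 0 = 10
  P[2] = 26 + 0 = 26
  P[3] = 28 + 0 = 28
  P[4] = 18 + 8 = 26
  P[5] = 30 + 8 = 38
  P[6] = 26 + 8 = 34
  P[7] = 37 + 8 = 45

Answer: [11, 10, 26, 28, 26, 38, 34, 45]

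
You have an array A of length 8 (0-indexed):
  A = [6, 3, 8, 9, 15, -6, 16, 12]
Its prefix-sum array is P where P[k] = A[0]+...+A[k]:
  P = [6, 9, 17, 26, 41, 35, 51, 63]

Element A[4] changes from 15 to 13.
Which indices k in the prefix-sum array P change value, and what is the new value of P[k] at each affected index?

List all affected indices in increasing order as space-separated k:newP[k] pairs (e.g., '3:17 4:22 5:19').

P[k] = A[0] + ... + A[k]
P[k] includes A[4] iff k >= 4
Affected indices: 4, 5, ..., 7; delta = -2
  P[4]: 41 + -2 = 39
  P[5]: 35 + -2 = 33
  P[6]: 51 + -2 = 49
  P[7]: 63 + -2 = 61

Answer: 4:39 5:33 6:49 7:61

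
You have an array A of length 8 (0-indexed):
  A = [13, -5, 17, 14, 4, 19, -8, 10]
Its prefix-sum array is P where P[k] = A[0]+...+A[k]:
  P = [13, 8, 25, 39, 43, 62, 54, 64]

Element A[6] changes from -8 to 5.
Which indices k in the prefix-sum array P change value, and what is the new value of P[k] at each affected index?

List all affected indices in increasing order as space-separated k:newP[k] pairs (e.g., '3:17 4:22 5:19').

Answer: 6:67 7:77

Derivation:
P[k] = A[0] + ... + A[k]
P[k] includes A[6] iff k >= 6
Affected indices: 6, 7, ..., 7; delta = 13
  P[6]: 54 + 13 = 67
  P[7]: 64 + 13 = 77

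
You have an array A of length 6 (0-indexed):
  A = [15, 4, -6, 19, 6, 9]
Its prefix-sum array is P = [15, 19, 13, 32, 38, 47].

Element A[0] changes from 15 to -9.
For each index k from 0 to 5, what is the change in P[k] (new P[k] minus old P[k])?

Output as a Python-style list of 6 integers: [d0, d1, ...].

Element change: A[0] 15 -> -9, delta = -24
For k < 0: P[k] unchanged, delta_P[k] = 0
For k >= 0: P[k] shifts by exactly -24
Delta array: [-24, -24, -24, -24, -24, -24]

Answer: [-24, -24, -24, -24, -24, -24]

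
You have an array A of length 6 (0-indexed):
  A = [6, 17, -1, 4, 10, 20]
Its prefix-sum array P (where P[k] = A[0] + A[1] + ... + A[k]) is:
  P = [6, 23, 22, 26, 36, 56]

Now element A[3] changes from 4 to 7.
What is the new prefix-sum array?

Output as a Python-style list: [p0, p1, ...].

Answer: [6, 23, 22, 29, 39, 59]

Derivation:
Change: A[3] 4 -> 7, delta = 3
P[k] for k < 3: unchanged (A[3] not included)
P[k] for k >= 3: shift by delta = 3
  P[0] = 6 + 0 = 6
  P[1] = 23 + 0 = 23
  P[2] = 22 + 0 = 22
  P[3] = 26 + 3 = 29
  P[4] = 36 + 3 = 39
  P[5] = 56 + 3 = 59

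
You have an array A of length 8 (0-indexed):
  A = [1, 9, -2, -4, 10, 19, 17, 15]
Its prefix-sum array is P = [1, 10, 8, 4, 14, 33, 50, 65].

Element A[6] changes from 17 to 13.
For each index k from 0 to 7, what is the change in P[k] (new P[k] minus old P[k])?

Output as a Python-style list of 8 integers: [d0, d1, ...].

Element change: A[6] 17 -> 13, delta = -4
For k < 6: P[k] unchanged, delta_P[k] = 0
For k >= 6: P[k] shifts by exactly -4
Delta array: [0, 0, 0, 0, 0, 0, -4, -4]

Answer: [0, 0, 0, 0, 0, 0, -4, -4]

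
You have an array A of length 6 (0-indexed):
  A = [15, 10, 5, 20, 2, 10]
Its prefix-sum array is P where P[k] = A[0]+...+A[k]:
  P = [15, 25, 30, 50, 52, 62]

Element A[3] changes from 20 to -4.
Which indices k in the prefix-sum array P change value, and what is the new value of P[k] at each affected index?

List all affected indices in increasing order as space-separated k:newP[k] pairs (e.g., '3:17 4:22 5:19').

P[k] = A[0] + ... + A[k]
P[k] includes A[3] iff k >= 3
Affected indices: 3, 4, ..., 5; delta = -24
  P[3]: 50 + -24 = 26
  P[4]: 52 + -24 = 28
  P[5]: 62 + -24 = 38

Answer: 3:26 4:28 5:38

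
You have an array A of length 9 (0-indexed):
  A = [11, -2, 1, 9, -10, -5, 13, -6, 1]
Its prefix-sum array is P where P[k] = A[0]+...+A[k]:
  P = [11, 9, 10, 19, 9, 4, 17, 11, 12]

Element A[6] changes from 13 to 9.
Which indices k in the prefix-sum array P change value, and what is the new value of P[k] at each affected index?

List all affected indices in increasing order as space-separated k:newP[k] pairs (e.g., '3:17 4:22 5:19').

P[k] = A[0] + ... + A[k]
P[k] includes A[6] iff k >= 6
Affected indices: 6, 7, ..., 8; delta = -4
  P[6]: 17 + -4 = 13
  P[7]: 11 + -4 = 7
  P[8]: 12 + -4 = 8

Answer: 6:13 7:7 8:8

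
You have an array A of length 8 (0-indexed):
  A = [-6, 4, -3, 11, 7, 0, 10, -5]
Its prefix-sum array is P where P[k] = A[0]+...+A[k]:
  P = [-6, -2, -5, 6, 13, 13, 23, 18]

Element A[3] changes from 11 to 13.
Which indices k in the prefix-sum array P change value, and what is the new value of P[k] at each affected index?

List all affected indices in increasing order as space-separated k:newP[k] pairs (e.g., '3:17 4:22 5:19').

Answer: 3:8 4:15 5:15 6:25 7:20

Derivation:
P[k] = A[0] + ... + A[k]
P[k] includes A[3] iff k >= 3
Affected indices: 3, 4, ..., 7; delta = 2
  P[3]: 6 + 2 = 8
  P[4]: 13 + 2 = 15
  P[5]: 13 + 2 = 15
  P[6]: 23 + 2 = 25
  P[7]: 18 + 2 = 20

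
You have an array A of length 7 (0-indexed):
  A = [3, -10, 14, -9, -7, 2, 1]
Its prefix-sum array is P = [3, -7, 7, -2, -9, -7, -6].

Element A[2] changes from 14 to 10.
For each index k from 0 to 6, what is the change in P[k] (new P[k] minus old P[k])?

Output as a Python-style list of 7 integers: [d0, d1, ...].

Element change: A[2] 14 -> 10, delta = -4
For k < 2: P[k] unchanged, delta_P[k] = 0
For k >= 2: P[k] shifts by exactly -4
Delta array: [0, 0, -4, -4, -4, -4, -4]

Answer: [0, 0, -4, -4, -4, -4, -4]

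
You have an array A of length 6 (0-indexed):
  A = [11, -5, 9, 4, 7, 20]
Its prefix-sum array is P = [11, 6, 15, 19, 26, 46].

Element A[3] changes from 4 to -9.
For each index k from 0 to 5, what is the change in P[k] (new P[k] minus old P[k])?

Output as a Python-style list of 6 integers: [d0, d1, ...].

Answer: [0, 0, 0, -13, -13, -13]

Derivation:
Element change: A[3] 4 -> -9, delta = -13
For k < 3: P[k] unchanged, delta_P[k] = 0
For k >= 3: P[k] shifts by exactly -13
Delta array: [0, 0, 0, -13, -13, -13]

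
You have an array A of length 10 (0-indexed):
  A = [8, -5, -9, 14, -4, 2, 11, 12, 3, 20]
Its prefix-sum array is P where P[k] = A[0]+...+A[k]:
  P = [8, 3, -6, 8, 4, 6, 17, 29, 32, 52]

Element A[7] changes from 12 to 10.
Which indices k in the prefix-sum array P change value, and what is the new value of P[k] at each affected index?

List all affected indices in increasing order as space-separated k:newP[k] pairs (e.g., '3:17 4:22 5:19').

Answer: 7:27 8:30 9:50

Derivation:
P[k] = A[0] + ... + A[k]
P[k] includes A[7] iff k >= 7
Affected indices: 7, 8, ..., 9; delta = -2
  P[7]: 29 + -2 = 27
  P[8]: 32 + -2 = 30
  P[9]: 52 + -2 = 50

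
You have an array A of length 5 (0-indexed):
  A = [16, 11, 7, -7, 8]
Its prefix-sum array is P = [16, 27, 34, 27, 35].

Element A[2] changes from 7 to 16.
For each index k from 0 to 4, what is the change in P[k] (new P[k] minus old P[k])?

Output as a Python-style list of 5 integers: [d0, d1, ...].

Answer: [0, 0, 9, 9, 9]

Derivation:
Element change: A[2] 7 -> 16, delta = 9
For k < 2: P[k] unchanged, delta_P[k] = 0
For k >= 2: P[k] shifts by exactly 9
Delta array: [0, 0, 9, 9, 9]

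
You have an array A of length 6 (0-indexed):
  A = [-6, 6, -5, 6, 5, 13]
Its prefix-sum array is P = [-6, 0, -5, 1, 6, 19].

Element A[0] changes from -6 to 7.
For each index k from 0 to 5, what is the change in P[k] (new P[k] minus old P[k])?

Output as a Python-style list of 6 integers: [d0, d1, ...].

Answer: [13, 13, 13, 13, 13, 13]

Derivation:
Element change: A[0] -6 -> 7, delta = 13
For k < 0: P[k] unchanged, delta_P[k] = 0
For k >= 0: P[k] shifts by exactly 13
Delta array: [13, 13, 13, 13, 13, 13]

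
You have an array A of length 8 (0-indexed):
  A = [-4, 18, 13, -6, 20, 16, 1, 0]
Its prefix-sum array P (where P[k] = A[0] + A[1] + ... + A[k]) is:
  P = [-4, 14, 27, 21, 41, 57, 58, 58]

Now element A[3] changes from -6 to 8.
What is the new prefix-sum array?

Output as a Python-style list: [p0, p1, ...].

Change: A[3] -6 -> 8, delta = 14
P[k] for k < 3: unchanged (A[3] not included)
P[k] for k >= 3: shift by delta = 14
  P[0] = -4 + 0 = -4
  P[1] = 14 + 0 = 14
  P[2] = 27 + 0 = 27
  P[3] = 21 + 14 = 35
  P[4] = 41 + 14 = 55
  P[5] = 57 + 14 = 71
  P[6] = 58 + 14 = 72
  P[7] = 58 + 14 = 72

Answer: [-4, 14, 27, 35, 55, 71, 72, 72]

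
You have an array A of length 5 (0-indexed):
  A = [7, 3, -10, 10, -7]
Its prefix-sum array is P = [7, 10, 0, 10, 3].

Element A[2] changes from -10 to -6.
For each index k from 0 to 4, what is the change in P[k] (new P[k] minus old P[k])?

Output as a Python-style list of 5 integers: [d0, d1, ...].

Element change: A[2] -10 -> -6, delta = 4
For k < 2: P[k] unchanged, delta_P[k] = 0
For k >= 2: P[k] shifts by exactly 4
Delta array: [0, 0, 4, 4, 4]

Answer: [0, 0, 4, 4, 4]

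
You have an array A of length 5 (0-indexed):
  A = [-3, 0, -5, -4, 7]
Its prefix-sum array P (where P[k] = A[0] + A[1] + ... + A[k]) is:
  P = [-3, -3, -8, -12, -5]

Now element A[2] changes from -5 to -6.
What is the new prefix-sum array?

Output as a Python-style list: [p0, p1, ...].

Change: A[2] -5 -> -6, delta = -1
P[k] for k < 2: unchanged (A[2] not included)
P[k] for k >= 2: shift by delta = -1
  P[0] = -3 + 0 = -3
  P[1] = -3 + 0 = -3
  P[2] = -8 + -1 = -9
  P[3] = -12 + -1 = -13
  P[4] = -5 + -1 = -6

Answer: [-3, -3, -9, -13, -6]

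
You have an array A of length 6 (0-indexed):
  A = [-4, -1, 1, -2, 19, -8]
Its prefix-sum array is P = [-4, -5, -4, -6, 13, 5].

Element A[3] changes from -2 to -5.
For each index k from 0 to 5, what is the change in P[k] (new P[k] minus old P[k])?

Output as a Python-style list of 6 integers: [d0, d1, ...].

Element change: A[3] -2 -> -5, delta = -3
For k < 3: P[k] unchanged, delta_P[k] = 0
For k >= 3: P[k] shifts by exactly -3
Delta array: [0, 0, 0, -3, -3, -3]

Answer: [0, 0, 0, -3, -3, -3]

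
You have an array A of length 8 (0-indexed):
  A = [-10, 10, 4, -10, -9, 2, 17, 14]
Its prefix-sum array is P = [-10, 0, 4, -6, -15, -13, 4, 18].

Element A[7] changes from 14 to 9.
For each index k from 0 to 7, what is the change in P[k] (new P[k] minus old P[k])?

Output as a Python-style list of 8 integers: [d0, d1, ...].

Answer: [0, 0, 0, 0, 0, 0, 0, -5]

Derivation:
Element change: A[7] 14 -> 9, delta = -5
For k < 7: P[k] unchanged, delta_P[k] = 0
For k >= 7: P[k] shifts by exactly -5
Delta array: [0, 0, 0, 0, 0, 0, 0, -5]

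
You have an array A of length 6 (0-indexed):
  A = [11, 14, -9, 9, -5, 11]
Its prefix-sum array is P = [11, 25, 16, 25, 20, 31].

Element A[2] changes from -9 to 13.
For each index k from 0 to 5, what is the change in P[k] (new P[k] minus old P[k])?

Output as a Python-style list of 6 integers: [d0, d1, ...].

Element change: A[2] -9 -> 13, delta = 22
For k < 2: P[k] unchanged, delta_P[k] = 0
For k >= 2: P[k] shifts by exactly 22
Delta array: [0, 0, 22, 22, 22, 22]

Answer: [0, 0, 22, 22, 22, 22]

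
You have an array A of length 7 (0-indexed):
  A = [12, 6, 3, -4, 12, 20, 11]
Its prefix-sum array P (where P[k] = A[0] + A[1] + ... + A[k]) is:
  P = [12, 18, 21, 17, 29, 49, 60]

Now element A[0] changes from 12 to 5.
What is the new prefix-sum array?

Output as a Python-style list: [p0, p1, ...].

Change: A[0] 12 -> 5, delta = -7
P[k] for k < 0: unchanged (A[0] not included)
P[k] for k >= 0: shift by delta = -7
  P[0] = 12 + -7 = 5
  P[1] = 18 + -7 = 11
  P[2] = 21 + -7 = 14
  P[3] = 17 + -7 = 10
  P[4] = 29 + -7 = 22
  P[5] = 49 + -7 = 42
  P[6] = 60 + -7 = 53

Answer: [5, 11, 14, 10, 22, 42, 53]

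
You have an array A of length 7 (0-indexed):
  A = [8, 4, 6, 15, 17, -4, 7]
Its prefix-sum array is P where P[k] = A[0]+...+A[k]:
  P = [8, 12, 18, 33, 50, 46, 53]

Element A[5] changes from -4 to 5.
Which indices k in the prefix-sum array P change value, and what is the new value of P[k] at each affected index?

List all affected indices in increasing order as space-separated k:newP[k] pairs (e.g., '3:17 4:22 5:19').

P[k] = A[0] + ... + A[k]
P[k] includes A[5] iff k >= 5
Affected indices: 5, 6, ..., 6; delta = 9
  P[5]: 46 + 9 = 55
  P[6]: 53 + 9 = 62

Answer: 5:55 6:62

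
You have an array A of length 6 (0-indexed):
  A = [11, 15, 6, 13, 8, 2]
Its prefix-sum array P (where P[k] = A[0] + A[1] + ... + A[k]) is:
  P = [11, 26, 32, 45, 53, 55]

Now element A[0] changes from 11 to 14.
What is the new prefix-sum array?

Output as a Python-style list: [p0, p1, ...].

Answer: [14, 29, 35, 48, 56, 58]

Derivation:
Change: A[0] 11 -> 14, delta = 3
P[k] for k < 0: unchanged (A[0] not included)
P[k] for k >= 0: shift by delta = 3
  P[0] = 11 + 3 = 14
  P[1] = 26 + 3 = 29
  P[2] = 32 + 3 = 35
  P[3] = 45 + 3 = 48
  P[4] = 53 + 3 = 56
  P[5] = 55 + 3 = 58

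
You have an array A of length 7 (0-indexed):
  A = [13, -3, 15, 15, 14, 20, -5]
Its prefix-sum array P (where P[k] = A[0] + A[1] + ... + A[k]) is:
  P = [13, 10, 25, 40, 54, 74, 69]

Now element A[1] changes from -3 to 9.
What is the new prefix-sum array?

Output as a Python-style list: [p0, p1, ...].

Answer: [13, 22, 37, 52, 66, 86, 81]

Derivation:
Change: A[1] -3 -> 9, delta = 12
P[k] for k < 1: unchanged (A[1] not included)
P[k] for k >= 1: shift by delta = 12
  P[0] = 13 + 0 = 13
  P[1] = 10 + 12 = 22
  P[2] = 25 + 12 = 37
  P[3] = 40 + 12 = 52
  P[4] = 54 + 12 = 66
  P[5] = 74 + 12 = 86
  P[6] = 69 + 12 = 81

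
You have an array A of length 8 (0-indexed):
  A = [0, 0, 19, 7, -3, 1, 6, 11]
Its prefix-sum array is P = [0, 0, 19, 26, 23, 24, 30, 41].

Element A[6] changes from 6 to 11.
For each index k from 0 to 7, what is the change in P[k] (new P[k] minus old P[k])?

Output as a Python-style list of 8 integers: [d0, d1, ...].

Answer: [0, 0, 0, 0, 0, 0, 5, 5]

Derivation:
Element change: A[6] 6 -> 11, delta = 5
For k < 6: P[k] unchanged, delta_P[k] = 0
For k >= 6: P[k] shifts by exactly 5
Delta array: [0, 0, 0, 0, 0, 0, 5, 5]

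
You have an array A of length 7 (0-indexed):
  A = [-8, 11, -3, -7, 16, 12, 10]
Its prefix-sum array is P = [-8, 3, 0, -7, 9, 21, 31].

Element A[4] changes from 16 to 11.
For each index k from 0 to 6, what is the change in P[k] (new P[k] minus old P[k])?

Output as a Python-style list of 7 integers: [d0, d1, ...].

Element change: A[4] 16 -> 11, delta = -5
For k < 4: P[k] unchanged, delta_P[k] = 0
For k >= 4: P[k] shifts by exactly -5
Delta array: [0, 0, 0, 0, -5, -5, -5]

Answer: [0, 0, 0, 0, -5, -5, -5]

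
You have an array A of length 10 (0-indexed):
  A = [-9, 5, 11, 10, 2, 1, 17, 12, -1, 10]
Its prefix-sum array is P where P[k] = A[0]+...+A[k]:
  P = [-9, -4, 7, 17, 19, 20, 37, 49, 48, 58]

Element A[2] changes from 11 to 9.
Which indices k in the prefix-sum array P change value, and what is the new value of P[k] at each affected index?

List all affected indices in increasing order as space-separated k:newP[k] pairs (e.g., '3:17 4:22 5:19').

Answer: 2:5 3:15 4:17 5:18 6:35 7:47 8:46 9:56

Derivation:
P[k] = A[0] + ... + A[k]
P[k] includes A[2] iff k >= 2
Affected indices: 2, 3, ..., 9; delta = -2
  P[2]: 7 + -2 = 5
  P[3]: 17 + -2 = 15
  P[4]: 19 + -2 = 17
  P[5]: 20 + -2 = 18
  P[6]: 37 + -2 = 35
  P[7]: 49 + -2 = 47
  P[8]: 48 + -2 = 46
  P[9]: 58 + -2 = 56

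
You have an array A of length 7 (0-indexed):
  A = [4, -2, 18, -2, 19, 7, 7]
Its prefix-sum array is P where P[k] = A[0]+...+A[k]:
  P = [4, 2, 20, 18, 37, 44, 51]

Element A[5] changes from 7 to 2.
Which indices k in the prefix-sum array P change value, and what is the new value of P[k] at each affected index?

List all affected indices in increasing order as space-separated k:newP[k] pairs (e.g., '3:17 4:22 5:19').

Answer: 5:39 6:46

Derivation:
P[k] = A[0] + ... + A[k]
P[k] includes A[5] iff k >= 5
Affected indices: 5, 6, ..., 6; delta = -5
  P[5]: 44 + -5 = 39
  P[6]: 51 + -5 = 46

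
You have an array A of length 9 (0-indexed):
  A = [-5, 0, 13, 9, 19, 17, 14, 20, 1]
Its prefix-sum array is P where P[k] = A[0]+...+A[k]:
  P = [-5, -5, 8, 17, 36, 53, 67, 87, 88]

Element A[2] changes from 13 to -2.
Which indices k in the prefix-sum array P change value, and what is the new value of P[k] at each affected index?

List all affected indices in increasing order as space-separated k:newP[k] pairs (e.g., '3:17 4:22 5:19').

Answer: 2:-7 3:2 4:21 5:38 6:52 7:72 8:73

Derivation:
P[k] = A[0] + ... + A[k]
P[k] includes A[2] iff k >= 2
Affected indices: 2, 3, ..., 8; delta = -15
  P[2]: 8 + -15 = -7
  P[3]: 17 + -15 = 2
  P[4]: 36 + -15 = 21
  P[5]: 53 + -15 = 38
  P[6]: 67 + -15 = 52
  P[7]: 87 + -15 = 72
  P[8]: 88 + -15 = 73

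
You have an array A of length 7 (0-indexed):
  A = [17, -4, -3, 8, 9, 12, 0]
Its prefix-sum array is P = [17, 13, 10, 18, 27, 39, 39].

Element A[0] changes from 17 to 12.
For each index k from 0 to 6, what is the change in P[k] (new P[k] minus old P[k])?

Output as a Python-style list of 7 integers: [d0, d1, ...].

Answer: [-5, -5, -5, -5, -5, -5, -5]

Derivation:
Element change: A[0] 17 -> 12, delta = -5
For k < 0: P[k] unchanged, delta_P[k] = 0
For k >= 0: P[k] shifts by exactly -5
Delta array: [-5, -5, -5, -5, -5, -5, -5]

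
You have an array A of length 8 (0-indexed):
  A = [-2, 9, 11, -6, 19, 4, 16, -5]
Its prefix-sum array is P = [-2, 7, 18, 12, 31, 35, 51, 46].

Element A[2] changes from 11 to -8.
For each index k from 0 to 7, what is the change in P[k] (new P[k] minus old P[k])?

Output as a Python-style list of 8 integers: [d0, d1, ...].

Answer: [0, 0, -19, -19, -19, -19, -19, -19]

Derivation:
Element change: A[2] 11 -> -8, delta = -19
For k < 2: P[k] unchanged, delta_P[k] = 0
For k >= 2: P[k] shifts by exactly -19
Delta array: [0, 0, -19, -19, -19, -19, -19, -19]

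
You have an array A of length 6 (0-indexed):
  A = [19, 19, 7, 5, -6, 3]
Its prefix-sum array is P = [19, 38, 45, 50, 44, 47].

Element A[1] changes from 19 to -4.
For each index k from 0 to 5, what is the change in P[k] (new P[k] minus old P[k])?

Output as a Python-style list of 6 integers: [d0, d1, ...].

Element change: A[1] 19 -> -4, delta = -23
For k < 1: P[k] unchanged, delta_P[k] = 0
For k >= 1: P[k] shifts by exactly -23
Delta array: [0, -23, -23, -23, -23, -23]

Answer: [0, -23, -23, -23, -23, -23]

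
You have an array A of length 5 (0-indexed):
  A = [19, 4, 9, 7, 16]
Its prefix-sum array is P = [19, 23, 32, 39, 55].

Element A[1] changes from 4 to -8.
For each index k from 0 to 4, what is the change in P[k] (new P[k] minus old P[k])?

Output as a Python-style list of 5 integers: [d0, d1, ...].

Element change: A[1] 4 -> -8, delta = -12
For k < 1: P[k] unchanged, delta_P[k] = 0
For k >= 1: P[k] shifts by exactly -12
Delta array: [0, -12, -12, -12, -12]

Answer: [0, -12, -12, -12, -12]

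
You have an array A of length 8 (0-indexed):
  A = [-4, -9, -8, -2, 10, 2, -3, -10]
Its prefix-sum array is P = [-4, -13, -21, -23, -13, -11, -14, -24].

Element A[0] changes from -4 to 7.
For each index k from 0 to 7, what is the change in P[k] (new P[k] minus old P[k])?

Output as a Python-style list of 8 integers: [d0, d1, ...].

Answer: [11, 11, 11, 11, 11, 11, 11, 11]

Derivation:
Element change: A[0] -4 -> 7, delta = 11
For k < 0: P[k] unchanged, delta_P[k] = 0
For k >= 0: P[k] shifts by exactly 11
Delta array: [11, 11, 11, 11, 11, 11, 11, 11]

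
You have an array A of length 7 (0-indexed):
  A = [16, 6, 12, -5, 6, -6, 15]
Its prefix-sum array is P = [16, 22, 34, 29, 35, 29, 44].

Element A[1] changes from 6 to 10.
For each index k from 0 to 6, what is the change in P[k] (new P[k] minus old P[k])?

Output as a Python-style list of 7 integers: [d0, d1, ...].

Answer: [0, 4, 4, 4, 4, 4, 4]

Derivation:
Element change: A[1] 6 -> 10, delta = 4
For k < 1: P[k] unchanged, delta_P[k] = 0
For k >= 1: P[k] shifts by exactly 4
Delta array: [0, 4, 4, 4, 4, 4, 4]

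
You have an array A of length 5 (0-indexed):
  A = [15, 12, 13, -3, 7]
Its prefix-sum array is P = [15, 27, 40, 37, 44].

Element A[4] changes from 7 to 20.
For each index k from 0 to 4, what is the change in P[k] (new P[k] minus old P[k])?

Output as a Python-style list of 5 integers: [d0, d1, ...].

Element change: A[4] 7 -> 20, delta = 13
For k < 4: P[k] unchanged, delta_P[k] = 0
For k >= 4: P[k] shifts by exactly 13
Delta array: [0, 0, 0, 0, 13]

Answer: [0, 0, 0, 0, 13]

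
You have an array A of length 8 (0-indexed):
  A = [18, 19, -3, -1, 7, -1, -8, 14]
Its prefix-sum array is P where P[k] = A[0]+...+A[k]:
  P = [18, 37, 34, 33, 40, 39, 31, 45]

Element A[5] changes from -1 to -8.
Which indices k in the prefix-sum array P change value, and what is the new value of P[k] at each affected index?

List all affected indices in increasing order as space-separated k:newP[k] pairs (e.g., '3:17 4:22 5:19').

P[k] = A[0] + ... + A[k]
P[k] includes A[5] iff k >= 5
Affected indices: 5, 6, ..., 7; delta = -7
  P[5]: 39 + -7 = 32
  P[6]: 31 + -7 = 24
  P[7]: 45 + -7 = 38

Answer: 5:32 6:24 7:38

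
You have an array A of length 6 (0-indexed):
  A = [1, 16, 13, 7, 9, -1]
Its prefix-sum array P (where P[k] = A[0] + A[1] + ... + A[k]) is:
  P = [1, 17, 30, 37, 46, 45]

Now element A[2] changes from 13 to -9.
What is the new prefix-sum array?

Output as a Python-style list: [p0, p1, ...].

Answer: [1, 17, 8, 15, 24, 23]

Derivation:
Change: A[2] 13 -> -9, delta = -22
P[k] for k < 2: unchanged (A[2] not included)
P[k] for k >= 2: shift by delta = -22
  P[0] = 1 + 0 = 1
  P[1] = 17 + 0 = 17
  P[2] = 30 + -22 = 8
  P[3] = 37 + -22 = 15
  P[4] = 46 + -22 = 24
  P[5] = 45 + -22 = 23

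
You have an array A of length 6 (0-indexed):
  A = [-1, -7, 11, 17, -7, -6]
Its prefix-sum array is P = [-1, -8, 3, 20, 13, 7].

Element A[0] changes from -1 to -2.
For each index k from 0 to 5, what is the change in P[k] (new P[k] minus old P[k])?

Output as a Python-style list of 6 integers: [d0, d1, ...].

Answer: [-1, -1, -1, -1, -1, -1]

Derivation:
Element change: A[0] -1 -> -2, delta = -1
For k < 0: P[k] unchanged, delta_P[k] = 0
For k >= 0: P[k] shifts by exactly -1
Delta array: [-1, -1, -1, -1, -1, -1]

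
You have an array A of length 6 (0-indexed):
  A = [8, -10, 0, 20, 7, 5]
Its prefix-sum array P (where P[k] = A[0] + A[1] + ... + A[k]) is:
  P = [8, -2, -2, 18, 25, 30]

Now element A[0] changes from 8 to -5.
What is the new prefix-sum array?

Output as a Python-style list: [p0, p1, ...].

Answer: [-5, -15, -15, 5, 12, 17]

Derivation:
Change: A[0] 8 -> -5, delta = -13
P[k] for k < 0: unchanged (A[0] not included)
P[k] for k >= 0: shift by delta = -13
  P[0] = 8 + -13 = -5
  P[1] = -2 + -13 = -15
  P[2] = -2 + -13 = -15
  P[3] = 18 + -13 = 5
  P[4] = 25 + -13 = 12
  P[5] = 30 + -13 = 17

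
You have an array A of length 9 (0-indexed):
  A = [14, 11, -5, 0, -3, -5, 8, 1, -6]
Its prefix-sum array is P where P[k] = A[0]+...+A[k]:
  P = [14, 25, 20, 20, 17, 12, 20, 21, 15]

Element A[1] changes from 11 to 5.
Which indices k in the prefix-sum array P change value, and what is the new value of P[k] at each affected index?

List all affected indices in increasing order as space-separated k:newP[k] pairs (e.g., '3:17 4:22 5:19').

Answer: 1:19 2:14 3:14 4:11 5:6 6:14 7:15 8:9

Derivation:
P[k] = A[0] + ... + A[k]
P[k] includes A[1] iff k >= 1
Affected indices: 1, 2, ..., 8; delta = -6
  P[1]: 25 + -6 = 19
  P[2]: 20 + -6 = 14
  P[3]: 20 + -6 = 14
  P[4]: 17 + -6 = 11
  P[5]: 12 + -6 = 6
  P[6]: 20 + -6 = 14
  P[7]: 21 + -6 = 15
  P[8]: 15 + -6 = 9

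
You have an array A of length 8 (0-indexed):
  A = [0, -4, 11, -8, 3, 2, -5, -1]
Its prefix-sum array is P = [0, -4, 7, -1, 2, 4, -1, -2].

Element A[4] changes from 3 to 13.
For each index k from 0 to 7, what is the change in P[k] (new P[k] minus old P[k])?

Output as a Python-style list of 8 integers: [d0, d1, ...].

Element change: A[4] 3 -> 13, delta = 10
For k < 4: P[k] unchanged, delta_P[k] = 0
For k >= 4: P[k] shifts by exactly 10
Delta array: [0, 0, 0, 0, 10, 10, 10, 10]

Answer: [0, 0, 0, 0, 10, 10, 10, 10]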